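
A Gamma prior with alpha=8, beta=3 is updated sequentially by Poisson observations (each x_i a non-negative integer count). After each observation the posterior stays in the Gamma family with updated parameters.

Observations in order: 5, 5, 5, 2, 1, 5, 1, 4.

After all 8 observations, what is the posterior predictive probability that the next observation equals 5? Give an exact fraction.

obs 1: x=5 → posterior Gamma(13, 4)
obs 2: x=5 → posterior Gamma(18, 5)
obs 3: x=5 → posterior Gamma(23, 6)
obs 4: x=2 → posterior Gamma(25, 7)
obs 5: x=1 → posterior Gamma(26, 8)
obs 6: x=5 → posterior Gamma(31, 9)
obs 7: x=1 → posterior Gamma(32, 10)
obs 8: x=4 → posterior Gamma(36, 11)

282510987389905077217418772490214436266179/2449619279948477417637925925025071021162496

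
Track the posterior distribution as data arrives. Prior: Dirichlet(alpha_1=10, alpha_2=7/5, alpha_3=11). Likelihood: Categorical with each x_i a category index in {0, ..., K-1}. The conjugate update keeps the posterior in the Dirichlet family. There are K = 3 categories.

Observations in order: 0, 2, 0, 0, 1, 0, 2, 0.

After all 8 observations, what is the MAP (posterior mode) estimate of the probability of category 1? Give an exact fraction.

7/137

obs 1: x=0 → posterior Dirichlet(11, 7/5, 11)
obs 2: x=2 → posterior Dirichlet(11, 7/5, 12)
obs 3: x=0 → posterior Dirichlet(12, 7/5, 12)
obs 4: x=0 → posterior Dirichlet(13, 7/5, 12)
obs 5: x=1 → posterior Dirichlet(13, 12/5, 12)
obs 6: x=0 → posterior Dirichlet(14, 12/5, 12)
obs 7: x=2 → posterior Dirichlet(14, 12/5, 13)
obs 8: x=0 → posterior Dirichlet(15, 12/5, 13)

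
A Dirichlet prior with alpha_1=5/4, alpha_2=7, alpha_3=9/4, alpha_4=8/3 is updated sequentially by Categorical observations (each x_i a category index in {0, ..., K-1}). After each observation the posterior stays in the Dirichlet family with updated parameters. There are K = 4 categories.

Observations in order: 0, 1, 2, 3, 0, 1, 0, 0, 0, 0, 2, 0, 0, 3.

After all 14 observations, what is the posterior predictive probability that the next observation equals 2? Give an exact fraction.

51/326

obs 1: x=0 → posterior Dirichlet(9/4, 7, 9/4, 8/3)
obs 2: x=1 → posterior Dirichlet(9/4, 8, 9/4, 8/3)
obs 3: x=2 → posterior Dirichlet(9/4, 8, 13/4, 8/3)
obs 4: x=3 → posterior Dirichlet(9/4, 8, 13/4, 11/3)
obs 5: x=0 → posterior Dirichlet(13/4, 8, 13/4, 11/3)
obs 6: x=1 → posterior Dirichlet(13/4, 9, 13/4, 11/3)
obs 7: x=0 → posterior Dirichlet(17/4, 9, 13/4, 11/3)
obs 8: x=0 → posterior Dirichlet(21/4, 9, 13/4, 11/3)
obs 9: x=0 → posterior Dirichlet(25/4, 9, 13/4, 11/3)
obs 10: x=0 → posterior Dirichlet(29/4, 9, 13/4, 11/3)
obs 11: x=2 → posterior Dirichlet(29/4, 9, 17/4, 11/3)
obs 12: x=0 → posterior Dirichlet(33/4, 9, 17/4, 11/3)
obs 13: x=0 → posterior Dirichlet(37/4, 9, 17/4, 11/3)
obs 14: x=3 → posterior Dirichlet(37/4, 9, 17/4, 14/3)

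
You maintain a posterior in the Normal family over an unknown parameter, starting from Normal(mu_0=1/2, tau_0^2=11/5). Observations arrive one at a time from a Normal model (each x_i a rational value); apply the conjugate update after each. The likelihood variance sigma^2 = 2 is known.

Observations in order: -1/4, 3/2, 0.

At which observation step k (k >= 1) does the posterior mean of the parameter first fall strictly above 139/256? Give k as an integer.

obs 1: x=-1/4 → posterior Normal(3/28, 22/21)
obs 2: x=3/2 → posterior Normal(75/128, 11/16)
obs 3: x=0 → posterior Normal(75/172, 22/43)

k = 2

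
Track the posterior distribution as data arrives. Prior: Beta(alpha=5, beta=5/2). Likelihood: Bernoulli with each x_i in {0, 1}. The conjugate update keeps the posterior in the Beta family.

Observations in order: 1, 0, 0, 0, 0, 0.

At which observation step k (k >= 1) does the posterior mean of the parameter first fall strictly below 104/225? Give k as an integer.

k = 6

obs 1: x=1 → posterior Beta(6, 5/2)
obs 2: x=0 → posterior Beta(6, 7/2)
obs 3: x=0 → posterior Beta(6, 9/2)
obs 4: x=0 → posterior Beta(6, 11/2)
obs 5: x=0 → posterior Beta(6, 13/2)
obs 6: x=0 → posterior Beta(6, 15/2)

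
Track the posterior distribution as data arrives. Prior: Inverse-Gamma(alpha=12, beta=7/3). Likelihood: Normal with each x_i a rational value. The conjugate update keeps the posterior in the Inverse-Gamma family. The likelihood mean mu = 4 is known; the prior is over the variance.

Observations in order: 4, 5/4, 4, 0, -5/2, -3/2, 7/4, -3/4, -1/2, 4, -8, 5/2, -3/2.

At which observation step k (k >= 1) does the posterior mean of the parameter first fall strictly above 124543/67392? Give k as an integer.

obs 1: x=4 → posterior Inverse-Gamma(25/2, 7/3)
obs 2: x=5/4 → posterior Inverse-Gamma(13, 587/96)
obs 3: x=4 → posterior Inverse-Gamma(27/2, 587/96)
obs 4: x=0 → posterior Inverse-Gamma(14, 1355/96)
obs 5: x=-5/2 → posterior Inverse-Gamma(29/2, 3383/96)
obs 6: x=-3/2 → posterior Inverse-Gamma(15, 4835/96)
obs 7: x=7/4 → posterior Inverse-Gamma(31/2, 2539/48)
obs 8: x=-3/4 → posterior Inverse-Gamma(16, 6161/96)
obs 9: x=-1/2 → posterior Inverse-Gamma(33/2, 7133/96)
obs 10: x=4 → posterior Inverse-Gamma(17, 7133/96)
obs 11: x=-8 → posterior Inverse-Gamma(35/2, 14045/96)
obs 12: x=5/2 → posterior Inverse-Gamma(18, 14153/96)
obs 13: x=-3/2 → posterior Inverse-Gamma(37/2, 15605/96)

k = 5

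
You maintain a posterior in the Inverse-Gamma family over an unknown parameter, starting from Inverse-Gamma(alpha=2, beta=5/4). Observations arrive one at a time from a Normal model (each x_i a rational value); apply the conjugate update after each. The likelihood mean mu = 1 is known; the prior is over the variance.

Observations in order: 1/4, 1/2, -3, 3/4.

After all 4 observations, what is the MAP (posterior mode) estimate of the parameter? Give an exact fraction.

obs 1: x=1/4 → posterior Inverse-Gamma(5/2, 49/32)
obs 2: x=1/2 → posterior Inverse-Gamma(3, 53/32)
obs 3: x=-3 → posterior Inverse-Gamma(7/2, 309/32)
obs 4: x=3/4 → posterior Inverse-Gamma(4, 155/16)

31/16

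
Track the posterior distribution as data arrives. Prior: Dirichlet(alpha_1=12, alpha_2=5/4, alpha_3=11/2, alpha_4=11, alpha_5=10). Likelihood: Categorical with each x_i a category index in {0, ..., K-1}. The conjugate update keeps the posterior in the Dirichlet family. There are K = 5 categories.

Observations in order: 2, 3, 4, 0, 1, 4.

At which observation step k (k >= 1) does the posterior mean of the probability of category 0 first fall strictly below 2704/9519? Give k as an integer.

k = 3

obs 1: x=2 → posterior Dirichlet(12, 5/4, 13/2, 11, 10)
obs 2: x=3 → posterior Dirichlet(12, 5/4, 13/2, 12, 10)
obs 3: x=4 → posterior Dirichlet(12, 5/4, 13/2, 12, 11)
obs 4: x=0 → posterior Dirichlet(13, 5/4, 13/2, 12, 11)
obs 5: x=1 → posterior Dirichlet(13, 9/4, 13/2, 12, 11)
obs 6: x=4 → posterior Dirichlet(13, 9/4, 13/2, 12, 12)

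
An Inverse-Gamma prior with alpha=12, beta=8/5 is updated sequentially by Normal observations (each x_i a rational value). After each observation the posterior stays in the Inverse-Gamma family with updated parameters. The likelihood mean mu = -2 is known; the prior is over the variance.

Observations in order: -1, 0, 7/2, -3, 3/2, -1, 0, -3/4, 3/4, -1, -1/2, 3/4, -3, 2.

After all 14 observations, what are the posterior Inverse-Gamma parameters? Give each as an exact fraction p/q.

alpha=19, beta=7491/160

obs 1: x=-1 → posterior Inverse-Gamma(25/2, 21/10)
obs 2: x=0 → posterior Inverse-Gamma(13, 41/10)
obs 3: x=7/2 → posterior Inverse-Gamma(27/2, 769/40)
obs 4: x=-3 → posterior Inverse-Gamma(14, 789/40)
obs 5: x=3/2 → posterior Inverse-Gamma(29/2, 517/20)
obs 6: x=-1 → posterior Inverse-Gamma(15, 527/20)
obs 7: x=0 → posterior Inverse-Gamma(31/2, 567/20)
obs 8: x=-3/4 → posterior Inverse-Gamma(16, 4661/160)
obs 9: x=3/4 → posterior Inverse-Gamma(33/2, 2633/80)
obs 10: x=-1 → posterior Inverse-Gamma(17, 2673/80)
obs 11: x=-1/2 → posterior Inverse-Gamma(35/2, 2763/80)
obs 12: x=3/4 → posterior Inverse-Gamma(18, 6131/160)
obs 13: x=-3 → posterior Inverse-Gamma(37/2, 6211/160)
obs 14: x=2 → posterior Inverse-Gamma(19, 7491/160)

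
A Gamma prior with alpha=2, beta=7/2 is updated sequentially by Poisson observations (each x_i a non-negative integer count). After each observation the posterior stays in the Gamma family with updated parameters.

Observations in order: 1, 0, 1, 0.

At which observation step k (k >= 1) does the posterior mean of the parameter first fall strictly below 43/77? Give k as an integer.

obs 1: x=1 → posterior Gamma(3, 9/2)
obs 2: x=0 → posterior Gamma(3, 11/2)
obs 3: x=1 → posterior Gamma(4, 13/2)
obs 4: x=0 → posterior Gamma(4, 15/2)

k = 2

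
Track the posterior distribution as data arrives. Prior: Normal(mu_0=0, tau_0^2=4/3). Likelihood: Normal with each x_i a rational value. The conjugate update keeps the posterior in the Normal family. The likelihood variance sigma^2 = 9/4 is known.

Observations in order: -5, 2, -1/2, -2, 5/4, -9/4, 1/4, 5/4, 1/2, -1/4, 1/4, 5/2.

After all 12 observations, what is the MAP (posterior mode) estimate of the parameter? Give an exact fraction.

obs 1: x=-5 → posterior Normal(-80/43, 36/43)
obs 2: x=2 → posterior Normal(-48/59, 36/59)
obs 3: x=-1/2 → posterior Normal(-56/75, 12/25)
obs 4: x=-2 → posterior Normal(-88/91, 36/91)
obs 5: x=5/4 → posterior Normal(-68/107, 36/107)
obs 6: x=-9/4 → posterior Normal(-104/123, 12/41)
obs 7: x=1/4 → posterior Normal(-100/139, 36/139)
obs 8: x=5/4 → posterior Normal(-16/31, 36/155)
obs 9: x=1/2 → posterior Normal(-8/19, 4/19)
obs 10: x=-1/4 → posterior Normal(-76/187, 36/187)
obs 11: x=1/4 → posterior Normal(-72/203, 36/203)
obs 12: x=5/2 → posterior Normal(-32/219, 12/73)

-32/219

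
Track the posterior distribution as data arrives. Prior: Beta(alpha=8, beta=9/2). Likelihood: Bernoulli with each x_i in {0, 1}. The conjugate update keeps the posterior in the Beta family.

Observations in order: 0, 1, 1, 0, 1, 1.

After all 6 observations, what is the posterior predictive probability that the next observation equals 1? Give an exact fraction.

obs 1: x=0 → posterior Beta(8, 11/2)
obs 2: x=1 → posterior Beta(9, 11/2)
obs 3: x=1 → posterior Beta(10, 11/2)
obs 4: x=0 → posterior Beta(10, 13/2)
obs 5: x=1 → posterior Beta(11, 13/2)
obs 6: x=1 → posterior Beta(12, 13/2)

24/37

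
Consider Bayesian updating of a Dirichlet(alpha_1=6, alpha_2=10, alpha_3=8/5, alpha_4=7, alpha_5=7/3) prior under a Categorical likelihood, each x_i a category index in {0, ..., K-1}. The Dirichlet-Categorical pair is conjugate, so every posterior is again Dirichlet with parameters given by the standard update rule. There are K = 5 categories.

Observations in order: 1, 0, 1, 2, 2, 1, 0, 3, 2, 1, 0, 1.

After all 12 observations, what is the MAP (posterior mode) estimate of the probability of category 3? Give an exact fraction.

105/509

obs 1: x=1 → posterior Dirichlet(6, 11, 8/5, 7, 7/3)
obs 2: x=0 → posterior Dirichlet(7, 11, 8/5, 7, 7/3)
obs 3: x=1 → posterior Dirichlet(7, 12, 8/5, 7, 7/3)
obs 4: x=2 → posterior Dirichlet(7, 12, 13/5, 7, 7/3)
obs 5: x=2 → posterior Dirichlet(7, 12, 18/5, 7, 7/3)
obs 6: x=1 → posterior Dirichlet(7, 13, 18/5, 7, 7/3)
obs 7: x=0 → posterior Dirichlet(8, 13, 18/5, 7, 7/3)
obs 8: x=3 → posterior Dirichlet(8, 13, 18/5, 8, 7/3)
obs 9: x=2 → posterior Dirichlet(8, 13, 23/5, 8, 7/3)
obs 10: x=1 → posterior Dirichlet(8, 14, 23/5, 8, 7/3)
obs 11: x=0 → posterior Dirichlet(9, 14, 23/5, 8, 7/3)
obs 12: x=1 → posterior Dirichlet(9, 15, 23/5, 8, 7/3)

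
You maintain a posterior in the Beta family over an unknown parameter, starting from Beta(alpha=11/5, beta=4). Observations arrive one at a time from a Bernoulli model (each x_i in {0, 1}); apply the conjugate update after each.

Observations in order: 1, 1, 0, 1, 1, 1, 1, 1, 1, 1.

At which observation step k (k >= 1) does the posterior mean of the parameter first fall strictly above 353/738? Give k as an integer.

obs 1: x=1 → posterior Beta(16/5, 4)
obs 2: x=1 → posterior Beta(21/5, 4)
obs 3: x=0 → posterior Beta(21/5, 5)
obs 4: x=1 → posterior Beta(26/5, 5)
obs 5: x=1 → posterior Beta(31/5, 5)
obs 6: x=1 → posterior Beta(36/5, 5)
obs 7: x=1 → posterior Beta(41/5, 5)
obs 8: x=1 → posterior Beta(46/5, 5)
obs 9: x=1 → posterior Beta(51/5, 5)
obs 10: x=1 → posterior Beta(56/5, 5)

k = 2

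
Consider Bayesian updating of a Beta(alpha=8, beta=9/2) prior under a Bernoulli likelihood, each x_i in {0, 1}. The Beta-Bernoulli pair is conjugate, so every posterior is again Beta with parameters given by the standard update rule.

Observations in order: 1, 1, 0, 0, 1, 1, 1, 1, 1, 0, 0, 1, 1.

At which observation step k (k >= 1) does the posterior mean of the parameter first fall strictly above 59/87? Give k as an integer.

k = 2

obs 1: x=1 → posterior Beta(9, 9/2)
obs 2: x=1 → posterior Beta(10, 9/2)
obs 3: x=0 → posterior Beta(10, 11/2)
obs 4: x=0 → posterior Beta(10, 13/2)
obs 5: x=1 → posterior Beta(11, 13/2)
obs 6: x=1 → posterior Beta(12, 13/2)
obs 7: x=1 → posterior Beta(13, 13/2)
obs 8: x=1 → posterior Beta(14, 13/2)
obs 9: x=1 → posterior Beta(15, 13/2)
obs 10: x=0 → posterior Beta(15, 15/2)
obs 11: x=0 → posterior Beta(15, 17/2)
obs 12: x=1 → posterior Beta(16, 17/2)
obs 13: x=1 → posterior Beta(17, 17/2)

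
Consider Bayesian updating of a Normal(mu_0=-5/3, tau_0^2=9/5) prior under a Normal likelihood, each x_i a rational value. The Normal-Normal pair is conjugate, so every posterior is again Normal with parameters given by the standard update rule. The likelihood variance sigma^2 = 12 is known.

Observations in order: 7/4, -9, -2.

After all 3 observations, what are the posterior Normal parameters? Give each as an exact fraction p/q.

obs 1: x=7/4 → posterior Normal(-337/276, 36/23)
obs 2: x=-9 → posterior Normal(-661/312, 18/13)
obs 3: x=-2 → posterior Normal(-733/348, 36/29)

mu_0=-733/348, tau_0^2=36/29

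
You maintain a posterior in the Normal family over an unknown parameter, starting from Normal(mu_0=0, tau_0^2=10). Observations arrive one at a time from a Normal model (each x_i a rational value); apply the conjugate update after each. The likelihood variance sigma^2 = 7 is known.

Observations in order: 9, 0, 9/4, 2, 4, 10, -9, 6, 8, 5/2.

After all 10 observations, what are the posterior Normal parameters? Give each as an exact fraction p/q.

obs 1: x=9 → posterior Normal(90/17, 70/17)
obs 2: x=0 → posterior Normal(10/3, 70/27)
obs 3: x=9/4 → posterior Normal(225/74, 70/37)
obs 4: x=2 → posterior Normal(265/94, 70/47)
obs 5: x=4 → posterior Normal(115/38, 70/57)
obs 6: x=10 → posterior Normal(545/134, 70/67)
obs 7: x=-9 → posterior Normal(365/154, 10/11)
obs 8: x=6 → posterior Normal(485/174, 70/87)
obs 9: x=8 → posterior Normal(645/194, 70/97)
obs 10: x=5/2 → posterior Normal(695/214, 70/107)

mu_0=695/214, tau_0^2=70/107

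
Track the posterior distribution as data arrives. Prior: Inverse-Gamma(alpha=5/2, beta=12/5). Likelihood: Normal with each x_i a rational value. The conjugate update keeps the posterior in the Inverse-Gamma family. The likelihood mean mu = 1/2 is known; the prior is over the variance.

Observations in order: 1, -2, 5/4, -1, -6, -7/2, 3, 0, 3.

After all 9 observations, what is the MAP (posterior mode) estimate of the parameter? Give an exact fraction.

6809/1280

obs 1: x=1 → posterior Inverse-Gamma(3, 101/40)
obs 2: x=-2 → posterior Inverse-Gamma(7/2, 113/20)
obs 3: x=5/4 → posterior Inverse-Gamma(4, 949/160)
obs 4: x=-1 → posterior Inverse-Gamma(9/2, 1129/160)
obs 5: x=-6 → posterior Inverse-Gamma(5, 4509/160)
obs 6: x=-7/2 → posterior Inverse-Gamma(11/2, 5789/160)
obs 7: x=3 → posterior Inverse-Gamma(6, 6289/160)
obs 8: x=0 → posterior Inverse-Gamma(13/2, 6309/160)
obs 9: x=3 → posterior Inverse-Gamma(7, 6809/160)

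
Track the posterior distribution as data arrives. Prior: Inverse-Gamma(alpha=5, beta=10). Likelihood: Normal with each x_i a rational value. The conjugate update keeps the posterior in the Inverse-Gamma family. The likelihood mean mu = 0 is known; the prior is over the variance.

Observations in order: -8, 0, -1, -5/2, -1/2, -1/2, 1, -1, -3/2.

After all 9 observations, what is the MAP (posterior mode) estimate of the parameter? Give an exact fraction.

32/7

obs 1: x=-8 → posterior Inverse-Gamma(11/2, 42)
obs 2: x=0 → posterior Inverse-Gamma(6, 42)
obs 3: x=-1 → posterior Inverse-Gamma(13/2, 85/2)
obs 4: x=-5/2 → posterior Inverse-Gamma(7, 365/8)
obs 5: x=-1/2 → posterior Inverse-Gamma(15/2, 183/4)
obs 6: x=-1/2 → posterior Inverse-Gamma(8, 367/8)
obs 7: x=1 → posterior Inverse-Gamma(17/2, 371/8)
obs 8: x=-1 → posterior Inverse-Gamma(9, 375/8)
obs 9: x=-3/2 → posterior Inverse-Gamma(19/2, 48)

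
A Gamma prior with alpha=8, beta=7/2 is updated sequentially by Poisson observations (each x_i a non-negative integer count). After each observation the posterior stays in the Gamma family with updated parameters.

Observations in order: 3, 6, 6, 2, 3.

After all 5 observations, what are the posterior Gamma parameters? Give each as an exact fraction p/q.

alpha=28, beta=17/2

obs 1: x=3 → posterior Gamma(11, 9/2)
obs 2: x=6 → posterior Gamma(17, 11/2)
obs 3: x=6 → posterior Gamma(23, 13/2)
obs 4: x=2 → posterior Gamma(25, 15/2)
obs 5: x=3 → posterior Gamma(28, 17/2)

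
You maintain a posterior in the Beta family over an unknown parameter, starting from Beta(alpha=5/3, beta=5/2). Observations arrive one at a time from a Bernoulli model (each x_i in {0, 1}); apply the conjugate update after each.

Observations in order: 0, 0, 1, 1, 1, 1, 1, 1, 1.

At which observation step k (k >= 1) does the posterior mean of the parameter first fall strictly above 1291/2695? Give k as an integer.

k = 5

obs 1: x=0 → posterior Beta(5/3, 7/2)
obs 2: x=0 → posterior Beta(5/3, 9/2)
obs 3: x=1 → posterior Beta(8/3, 9/2)
obs 4: x=1 → posterior Beta(11/3, 9/2)
obs 5: x=1 → posterior Beta(14/3, 9/2)
obs 6: x=1 → posterior Beta(17/3, 9/2)
obs 7: x=1 → posterior Beta(20/3, 9/2)
obs 8: x=1 → posterior Beta(23/3, 9/2)
obs 9: x=1 → posterior Beta(26/3, 9/2)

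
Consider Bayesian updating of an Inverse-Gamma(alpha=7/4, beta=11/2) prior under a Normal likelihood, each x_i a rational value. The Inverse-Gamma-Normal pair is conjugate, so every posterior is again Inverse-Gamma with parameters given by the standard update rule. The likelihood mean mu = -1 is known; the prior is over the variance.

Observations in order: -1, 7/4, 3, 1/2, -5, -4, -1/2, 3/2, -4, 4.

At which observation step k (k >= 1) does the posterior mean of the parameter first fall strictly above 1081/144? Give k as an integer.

obs 1: x=-1 → posterior Inverse-Gamma(9/4, 11/2)
obs 2: x=7/4 → posterior Inverse-Gamma(11/4, 297/32)
obs 3: x=3 → posterior Inverse-Gamma(13/4, 553/32)
obs 4: x=1/2 → posterior Inverse-Gamma(15/4, 589/32)
obs 5: x=-5 → posterior Inverse-Gamma(17/4, 845/32)
obs 6: x=-4 → posterior Inverse-Gamma(19/4, 989/32)
obs 7: x=-1/2 → posterior Inverse-Gamma(21/4, 993/32)
obs 8: x=3/2 → posterior Inverse-Gamma(23/4, 1093/32)
obs 9: x=-4 → posterior Inverse-Gamma(25/4, 1237/32)
obs 10: x=4 → posterior Inverse-Gamma(27/4, 1637/32)

k = 3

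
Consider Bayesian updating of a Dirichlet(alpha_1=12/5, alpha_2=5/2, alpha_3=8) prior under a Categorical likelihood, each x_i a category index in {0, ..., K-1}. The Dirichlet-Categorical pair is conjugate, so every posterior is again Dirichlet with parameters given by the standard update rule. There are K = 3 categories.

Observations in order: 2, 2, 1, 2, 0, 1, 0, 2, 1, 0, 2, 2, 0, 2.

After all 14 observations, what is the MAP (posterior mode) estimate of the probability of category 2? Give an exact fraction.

obs 1: x=2 → posterior Dirichlet(12/5, 5/2, 9)
obs 2: x=2 → posterior Dirichlet(12/5, 5/2, 10)
obs 3: x=1 → posterior Dirichlet(12/5, 7/2, 10)
obs 4: x=2 → posterior Dirichlet(12/5, 7/2, 11)
obs 5: x=0 → posterior Dirichlet(17/5, 7/2, 11)
obs 6: x=1 → posterior Dirichlet(17/5, 9/2, 11)
obs 7: x=0 → posterior Dirichlet(22/5, 9/2, 11)
obs 8: x=2 → posterior Dirichlet(22/5, 9/2, 12)
obs 9: x=1 → posterior Dirichlet(22/5, 11/2, 12)
obs 10: x=0 → posterior Dirichlet(27/5, 11/2, 12)
obs 11: x=2 → posterior Dirichlet(27/5, 11/2, 13)
obs 12: x=2 → posterior Dirichlet(27/5, 11/2, 14)
obs 13: x=0 → posterior Dirichlet(32/5, 11/2, 14)
obs 14: x=2 → posterior Dirichlet(32/5, 11/2, 15)

140/239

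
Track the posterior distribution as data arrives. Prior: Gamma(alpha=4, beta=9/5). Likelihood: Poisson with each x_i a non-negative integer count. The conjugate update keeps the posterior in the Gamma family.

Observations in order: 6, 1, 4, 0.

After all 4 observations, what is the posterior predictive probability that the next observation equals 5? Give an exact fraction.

obs 1: x=6 → posterior Gamma(10, 14/5)
obs 2: x=1 → posterior Gamma(11, 19/5)
obs 3: x=4 → posterior Gamma(15, 24/5)
obs 4: x=0 → posterior Gamma(15, 29/5)

4611222736997779810632121875/62671404580248308900732076032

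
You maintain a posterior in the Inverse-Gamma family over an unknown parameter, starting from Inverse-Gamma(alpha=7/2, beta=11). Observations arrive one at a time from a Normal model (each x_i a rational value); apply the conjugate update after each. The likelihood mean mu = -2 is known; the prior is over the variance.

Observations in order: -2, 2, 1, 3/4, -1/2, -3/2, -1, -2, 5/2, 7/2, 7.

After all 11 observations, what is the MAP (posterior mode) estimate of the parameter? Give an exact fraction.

obs 1: x=-2 → posterior Inverse-Gamma(4, 11)
obs 2: x=2 → posterior Inverse-Gamma(9/2, 19)
obs 3: x=1 → posterior Inverse-Gamma(5, 47/2)
obs 4: x=3/4 → posterior Inverse-Gamma(11/2, 873/32)
obs 5: x=-1/2 → posterior Inverse-Gamma(6, 909/32)
obs 6: x=-3/2 → posterior Inverse-Gamma(13/2, 913/32)
obs 7: x=-1 → posterior Inverse-Gamma(7, 929/32)
obs 8: x=-2 → posterior Inverse-Gamma(15/2, 929/32)
obs 9: x=5/2 → posterior Inverse-Gamma(8, 1253/32)
obs 10: x=7/2 → posterior Inverse-Gamma(17/2, 1737/32)
obs 11: x=7 → posterior Inverse-Gamma(9, 3033/32)

3033/320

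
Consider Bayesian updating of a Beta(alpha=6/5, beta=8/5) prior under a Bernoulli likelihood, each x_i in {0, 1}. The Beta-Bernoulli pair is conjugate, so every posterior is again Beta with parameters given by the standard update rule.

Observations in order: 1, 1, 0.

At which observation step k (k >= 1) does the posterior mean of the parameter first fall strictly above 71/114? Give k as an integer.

k = 2

obs 1: x=1 → posterior Beta(11/5, 8/5)
obs 2: x=1 → posterior Beta(16/5, 8/5)
obs 3: x=0 → posterior Beta(16/5, 13/5)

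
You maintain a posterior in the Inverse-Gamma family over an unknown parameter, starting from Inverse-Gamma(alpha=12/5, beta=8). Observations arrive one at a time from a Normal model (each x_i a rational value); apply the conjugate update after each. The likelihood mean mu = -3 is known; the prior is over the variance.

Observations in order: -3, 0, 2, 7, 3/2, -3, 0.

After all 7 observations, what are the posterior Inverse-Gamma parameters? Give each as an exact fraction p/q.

obs 1: x=-3 → posterior Inverse-Gamma(29/10, 8)
obs 2: x=0 → posterior Inverse-Gamma(17/5, 25/2)
obs 3: x=2 → posterior Inverse-Gamma(39/10, 25)
obs 4: x=7 → posterior Inverse-Gamma(22/5, 75)
obs 5: x=3/2 → posterior Inverse-Gamma(49/10, 681/8)
obs 6: x=-3 → posterior Inverse-Gamma(27/5, 681/8)
obs 7: x=0 → posterior Inverse-Gamma(59/10, 717/8)

alpha=59/10, beta=717/8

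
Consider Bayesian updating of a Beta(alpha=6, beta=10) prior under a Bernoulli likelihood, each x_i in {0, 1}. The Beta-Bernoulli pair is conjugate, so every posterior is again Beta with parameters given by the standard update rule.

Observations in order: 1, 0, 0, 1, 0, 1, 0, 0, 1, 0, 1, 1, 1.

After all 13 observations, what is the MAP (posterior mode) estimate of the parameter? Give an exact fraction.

4/9

obs 1: x=1 → posterior Beta(7, 10)
obs 2: x=0 → posterior Beta(7, 11)
obs 3: x=0 → posterior Beta(7, 12)
obs 4: x=1 → posterior Beta(8, 12)
obs 5: x=0 → posterior Beta(8, 13)
obs 6: x=1 → posterior Beta(9, 13)
obs 7: x=0 → posterior Beta(9, 14)
obs 8: x=0 → posterior Beta(9, 15)
obs 9: x=1 → posterior Beta(10, 15)
obs 10: x=0 → posterior Beta(10, 16)
obs 11: x=1 → posterior Beta(11, 16)
obs 12: x=1 → posterior Beta(12, 16)
obs 13: x=1 → posterior Beta(13, 16)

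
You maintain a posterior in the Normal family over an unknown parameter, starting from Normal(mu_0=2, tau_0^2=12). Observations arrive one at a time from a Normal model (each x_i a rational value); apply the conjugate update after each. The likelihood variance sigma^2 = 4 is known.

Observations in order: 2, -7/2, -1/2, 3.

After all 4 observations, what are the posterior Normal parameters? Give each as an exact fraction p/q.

obs 1: x=2 → posterior Normal(2, 3)
obs 2: x=-7/2 → posterior Normal(-5/14, 12/7)
obs 3: x=-1/2 → posterior Normal(-2/5, 6/5)
obs 4: x=3 → posterior Normal(5/13, 12/13)

mu_0=5/13, tau_0^2=12/13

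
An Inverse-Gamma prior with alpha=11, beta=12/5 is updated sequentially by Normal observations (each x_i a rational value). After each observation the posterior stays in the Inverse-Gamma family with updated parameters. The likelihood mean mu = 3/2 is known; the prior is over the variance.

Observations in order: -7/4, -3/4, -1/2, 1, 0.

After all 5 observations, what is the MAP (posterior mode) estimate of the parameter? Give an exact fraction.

obs 1: x=-7/4 → posterior Inverse-Gamma(23/2, 1229/160)
obs 2: x=-3/4 → posterior Inverse-Gamma(12, 817/80)
obs 3: x=-1/2 → posterior Inverse-Gamma(25/2, 977/80)
obs 4: x=1 → posterior Inverse-Gamma(13, 987/80)
obs 5: x=0 → posterior Inverse-Gamma(27/2, 1077/80)

1077/1160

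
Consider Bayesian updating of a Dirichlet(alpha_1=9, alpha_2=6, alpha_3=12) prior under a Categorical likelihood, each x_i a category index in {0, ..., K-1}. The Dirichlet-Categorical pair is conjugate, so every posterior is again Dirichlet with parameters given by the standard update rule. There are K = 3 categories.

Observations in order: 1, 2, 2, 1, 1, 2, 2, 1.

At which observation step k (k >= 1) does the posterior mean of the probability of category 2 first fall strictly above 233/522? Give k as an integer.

k = 2

obs 1: x=1 → posterior Dirichlet(9, 7, 12)
obs 2: x=2 → posterior Dirichlet(9, 7, 13)
obs 3: x=2 → posterior Dirichlet(9, 7, 14)
obs 4: x=1 → posterior Dirichlet(9, 8, 14)
obs 5: x=1 → posterior Dirichlet(9, 9, 14)
obs 6: x=2 → posterior Dirichlet(9, 9, 15)
obs 7: x=2 → posterior Dirichlet(9, 9, 16)
obs 8: x=1 → posterior Dirichlet(9, 10, 16)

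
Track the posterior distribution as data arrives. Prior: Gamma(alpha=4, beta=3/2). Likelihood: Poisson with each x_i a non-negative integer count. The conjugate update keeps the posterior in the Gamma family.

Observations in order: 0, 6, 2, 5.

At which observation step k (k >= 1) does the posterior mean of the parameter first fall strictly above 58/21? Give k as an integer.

k = 2

obs 1: x=0 → posterior Gamma(4, 5/2)
obs 2: x=6 → posterior Gamma(10, 7/2)
obs 3: x=2 → posterior Gamma(12, 9/2)
obs 4: x=5 → posterior Gamma(17, 11/2)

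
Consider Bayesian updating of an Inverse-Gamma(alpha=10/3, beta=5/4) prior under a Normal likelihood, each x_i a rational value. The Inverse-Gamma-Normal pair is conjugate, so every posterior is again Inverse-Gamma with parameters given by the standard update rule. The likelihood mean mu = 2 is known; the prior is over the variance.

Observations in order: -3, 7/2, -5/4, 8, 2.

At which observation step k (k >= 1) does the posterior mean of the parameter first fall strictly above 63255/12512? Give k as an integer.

obs 1: x=-3 → posterior Inverse-Gamma(23/6, 55/4)
obs 2: x=7/2 → posterior Inverse-Gamma(13/3, 119/8)
obs 3: x=-5/4 → posterior Inverse-Gamma(29/6, 645/32)
obs 4: x=8 → posterior Inverse-Gamma(16/3, 1221/32)
obs 5: x=2 → posterior Inverse-Gamma(35/6, 1221/32)

k = 3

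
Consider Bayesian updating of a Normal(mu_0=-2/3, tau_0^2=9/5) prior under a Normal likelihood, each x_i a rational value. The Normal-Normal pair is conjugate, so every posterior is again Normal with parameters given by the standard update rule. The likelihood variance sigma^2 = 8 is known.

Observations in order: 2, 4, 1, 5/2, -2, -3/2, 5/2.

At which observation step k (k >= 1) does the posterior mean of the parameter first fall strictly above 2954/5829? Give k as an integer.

k = 3

obs 1: x=2 → posterior Normal(-26/147, 72/49)
obs 2: x=4 → posterior Normal(41/87, 36/29)
obs 3: x=1 → posterior Normal(109/201, 72/67)
obs 4: x=5/2 → posterior Normal(353/456, 18/19)
obs 5: x=-2 → posterior Normal(49/102, 72/85)
obs 6: x=-3/2 → posterior Normal(41/141, 36/47)
obs 7: x=5/2 → posterior Normal(299/618, 72/103)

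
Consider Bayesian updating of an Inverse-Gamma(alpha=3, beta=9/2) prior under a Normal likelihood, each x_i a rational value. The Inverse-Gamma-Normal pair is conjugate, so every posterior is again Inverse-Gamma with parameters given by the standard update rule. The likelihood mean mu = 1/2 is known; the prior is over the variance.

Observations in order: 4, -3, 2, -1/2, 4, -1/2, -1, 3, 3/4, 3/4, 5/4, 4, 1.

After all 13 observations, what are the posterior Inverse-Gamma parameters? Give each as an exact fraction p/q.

alpha=19/2, beta=1147/32

obs 1: x=4 → posterior Inverse-Gamma(7/2, 85/8)
obs 2: x=-3 → posterior Inverse-Gamma(4, 67/4)
obs 3: x=2 → posterior Inverse-Gamma(9/2, 143/8)
obs 4: x=-1/2 → posterior Inverse-Gamma(5, 147/8)
obs 5: x=4 → posterior Inverse-Gamma(11/2, 49/2)
obs 6: x=-1/2 → posterior Inverse-Gamma(6, 25)
obs 7: x=-1 → posterior Inverse-Gamma(13/2, 209/8)
obs 8: x=3 → posterior Inverse-Gamma(7, 117/4)
obs 9: x=3/4 → posterior Inverse-Gamma(15/2, 937/32)
obs 10: x=3/4 → posterior Inverse-Gamma(8, 469/16)
obs 11: x=5/4 → posterior Inverse-Gamma(17/2, 947/32)
obs 12: x=4 → posterior Inverse-Gamma(9, 1143/32)
obs 13: x=1 → posterior Inverse-Gamma(19/2, 1147/32)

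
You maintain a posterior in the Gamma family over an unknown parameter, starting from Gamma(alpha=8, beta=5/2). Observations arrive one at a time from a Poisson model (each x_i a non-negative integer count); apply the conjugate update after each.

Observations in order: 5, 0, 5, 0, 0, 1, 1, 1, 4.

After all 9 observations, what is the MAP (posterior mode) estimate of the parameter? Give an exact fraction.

48/23

obs 1: x=5 → posterior Gamma(13, 7/2)
obs 2: x=0 → posterior Gamma(13, 9/2)
obs 3: x=5 → posterior Gamma(18, 11/2)
obs 4: x=0 → posterior Gamma(18, 13/2)
obs 5: x=0 → posterior Gamma(18, 15/2)
obs 6: x=1 → posterior Gamma(19, 17/2)
obs 7: x=1 → posterior Gamma(20, 19/2)
obs 8: x=1 → posterior Gamma(21, 21/2)
obs 9: x=4 → posterior Gamma(25, 23/2)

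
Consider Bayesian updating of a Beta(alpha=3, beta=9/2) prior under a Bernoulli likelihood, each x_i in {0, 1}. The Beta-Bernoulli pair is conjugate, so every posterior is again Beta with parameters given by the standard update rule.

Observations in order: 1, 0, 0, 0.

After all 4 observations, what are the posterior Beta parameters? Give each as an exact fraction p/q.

alpha=4, beta=15/2

obs 1: x=1 → posterior Beta(4, 9/2)
obs 2: x=0 → posterior Beta(4, 11/2)
obs 3: x=0 → posterior Beta(4, 13/2)
obs 4: x=0 → posterior Beta(4, 15/2)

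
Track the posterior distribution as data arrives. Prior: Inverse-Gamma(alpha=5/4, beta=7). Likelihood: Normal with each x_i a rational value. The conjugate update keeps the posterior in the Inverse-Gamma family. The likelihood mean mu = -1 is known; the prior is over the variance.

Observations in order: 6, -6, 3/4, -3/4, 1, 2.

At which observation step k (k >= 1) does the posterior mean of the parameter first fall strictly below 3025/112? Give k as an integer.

obs 1: x=6 → posterior Inverse-Gamma(7/4, 63/2)
obs 2: x=-6 → posterior Inverse-Gamma(9/4, 44)
obs 3: x=3/4 → posterior Inverse-Gamma(11/4, 1457/32)
obs 4: x=-3/4 → posterior Inverse-Gamma(13/4, 729/16)
obs 5: x=1 → posterior Inverse-Gamma(15/4, 761/16)
obs 6: x=2 → posterior Inverse-Gamma(17/4, 833/16)

k = 3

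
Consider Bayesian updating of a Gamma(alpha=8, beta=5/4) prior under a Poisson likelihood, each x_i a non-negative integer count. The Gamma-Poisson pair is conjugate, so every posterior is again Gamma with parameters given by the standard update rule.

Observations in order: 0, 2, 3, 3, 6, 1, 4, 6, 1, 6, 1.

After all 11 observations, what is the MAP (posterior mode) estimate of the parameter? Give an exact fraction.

obs 1: x=0 → posterior Gamma(8, 9/4)
obs 2: x=2 → posterior Gamma(10, 13/4)
obs 3: x=3 → posterior Gamma(13, 17/4)
obs 4: x=3 → posterior Gamma(16, 21/4)
obs 5: x=6 → posterior Gamma(22, 25/4)
obs 6: x=1 → posterior Gamma(23, 29/4)
obs 7: x=4 → posterior Gamma(27, 33/4)
obs 8: x=6 → posterior Gamma(33, 37/4)
obs 9: x=1 → posterior Gamma(34, 41/4)
obs 10: x=6 → posterior Gamma(40, 45/4)
obs 11: x=1 → posterior Gamma(41, 49/4)

160/49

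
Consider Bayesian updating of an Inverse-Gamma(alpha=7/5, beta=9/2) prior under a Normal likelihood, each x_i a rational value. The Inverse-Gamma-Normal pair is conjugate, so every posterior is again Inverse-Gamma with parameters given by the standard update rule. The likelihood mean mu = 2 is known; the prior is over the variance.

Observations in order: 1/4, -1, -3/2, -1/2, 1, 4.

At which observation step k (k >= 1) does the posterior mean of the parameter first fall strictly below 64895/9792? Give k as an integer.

obs 1: x=1/4 → posterior Inverse-Gamma(19/10, 193/32)
obs 2: x=-1 → posterior Inverse-Gamma(12/5, 337/32)
obs 3: x=-3/2 → posterior Inverse-Gamma(29/10, 533/32)
obs 4: x=-1/2 → posterior Inverse-Gamma(17/5, 633/32)
obs 5: x=1 → posterior Inverse-Gamma(39/10, 649/32)
obs 6: x=4 → posterior Inverse-Gamma(22/5, 713/32)

k = 6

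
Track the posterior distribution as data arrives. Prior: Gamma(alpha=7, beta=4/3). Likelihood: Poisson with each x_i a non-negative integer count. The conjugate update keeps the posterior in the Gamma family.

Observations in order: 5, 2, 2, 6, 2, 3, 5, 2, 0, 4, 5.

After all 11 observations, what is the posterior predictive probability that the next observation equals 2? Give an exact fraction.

115286322272588137416464434736373497276359990581267409946400354018995421/618970019642690137449562112000000000000000000000000000000000000000000000

obs 1: x=5 → posterior Gamma(12, 7/3)
obs 2: x=2 → posterior Gamma(14, 10/3)
obs 3: x=2 → posterior Gamma(16, 13/3)
obs 4: x=6 → posterior Gamma(22, 16/3)
obs 5: x=2 → posterior Gamma(24, 19/3)
obs 6: x=3 → posterior Gamma(27, 22/3)
obs 7: x=5 → posterior Gamma(32, 25/3)
obs 8: x=2 → posterior Gamma(34, 28/3)
obs 9: x=0 → posterior Gamma(34, 31/3)
obs 10: x=4 → posterior Gamma(38, 34/3)
obs 11: x=5 → posterior Gamma(43, 37/3)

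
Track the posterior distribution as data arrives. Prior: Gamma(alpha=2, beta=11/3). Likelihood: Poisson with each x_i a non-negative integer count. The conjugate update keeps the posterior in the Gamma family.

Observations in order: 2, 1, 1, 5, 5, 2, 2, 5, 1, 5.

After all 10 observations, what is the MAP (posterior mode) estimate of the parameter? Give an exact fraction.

obs 1: x=2 → posterior Gamma(4, 14/3)
obs 2: x=1 → posterior Gamma(5, 17/3)
obs 3: x=1 → posterior Gamma(6, 20/3)
obs 4: x=5 → posterior Gamma(11, 23/3)
obs 5: x=5 → posterior Gamma(16, 26/3)
obs 6: x=2 → posterior Gamma(18, 29/3)
obs 7: x=2 → posterior Gamma(20, 32/3)
obs 8: x=5 → posterior Gamma(25, 35/3)
obs 9: x=1 → posterior Gamma(26, 38/3)
obs 10: x=5 → posterior Gamma(31, 41/3)

90/41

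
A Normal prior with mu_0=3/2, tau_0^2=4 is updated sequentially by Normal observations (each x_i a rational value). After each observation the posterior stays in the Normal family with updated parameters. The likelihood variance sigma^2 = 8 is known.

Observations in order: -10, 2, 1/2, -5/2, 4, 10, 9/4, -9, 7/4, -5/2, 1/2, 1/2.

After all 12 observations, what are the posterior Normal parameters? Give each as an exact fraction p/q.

mu_0=1/28, tau_0^2=4/7

obs 1: x=-10 → posterior Normal(-7/3, 8/3)
obs 2: x=2 → posterior Normal(-5/4, 2)
obs 3: x=1/2 → posterior Normal(-9/10, 8/5)
obs 4: x=-5/2 → posterior Normal(-7/6, 4/3)
obs 5: x=4 → posterior Normal(-3/7, 8/7)
obs 6: x=10 → posterior Normal(7/8, 1)
obs 7: x=9/4 → posterior Normal(37/36, 8/9)
obs 8: x=-9 → posterior Normal(1/40, 4/5)
obs 9: x=7/4 → posterior Normal(2/11, 8/11)
obs 10: x=-5/2 → posterior Normal(-1/24, 2/3)
obs 11: x=1/2 → posterior Normal(0, 8/13)
obs 12: x=1/2 → posterior Normal(1/28, 4/7)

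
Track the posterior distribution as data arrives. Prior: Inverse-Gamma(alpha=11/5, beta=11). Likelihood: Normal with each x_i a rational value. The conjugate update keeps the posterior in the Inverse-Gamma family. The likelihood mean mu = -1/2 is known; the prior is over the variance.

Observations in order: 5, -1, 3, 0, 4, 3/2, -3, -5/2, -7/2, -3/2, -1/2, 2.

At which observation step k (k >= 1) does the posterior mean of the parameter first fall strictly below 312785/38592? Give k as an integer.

obs 1: x=5 → posterior Inverse-Gamma(27/10, 209/8)
obs 2: x=-1 → posterior Inverse-Gamma(16/5, 105/4)
obs 3: x=3 → posterior Inverse-Gamma(37/10, 259/8)
obs 4: x=0 → posterior Inverse-Gamma(21/5, 65/2)
obs 5: x=4 → posterior Inverse-Gamma(47/10, 341/8)
obs 6: x=3/2 → posterior Inverse-Gamma(26/5, 357/8)
obs 7: x=-3 → posterior Inverse-Gamma(57/10, 191/4)
obs 8: x=-5/2 → posterior Inverse-Gamma(31/5, 199/4)
obs 9: x=-7/2 → posterior Inverse-Gamma(67/10, 217/4)
obs 10: x=-3/2 → posterior Inverse-Gamma(36/5, 219/4)
obs 11: x=-1/2 → posterior Inverse-Gamma(77/10, 219/4)
obs 12: x=2 → posterior Inverse-Gamma(41/5, 463/8)

k = 12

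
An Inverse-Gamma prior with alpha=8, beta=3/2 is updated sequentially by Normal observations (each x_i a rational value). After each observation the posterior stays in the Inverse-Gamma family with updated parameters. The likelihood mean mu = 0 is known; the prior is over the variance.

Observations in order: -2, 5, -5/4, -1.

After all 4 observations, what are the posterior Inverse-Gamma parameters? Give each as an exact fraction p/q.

alpha=10, beta=553/32

obs 1: x=-2 → posterior Inverse-Gamma(17/2, 7/2)
obs 2: x=5 → posterior Inverse-Gamma(9, 16)
obs 3: x=-5/4 → posterior Inverse-Gamma(19/2, 537/32)
obs 4: x=-1 → posterior Inverse-Gamma(10, 553/32)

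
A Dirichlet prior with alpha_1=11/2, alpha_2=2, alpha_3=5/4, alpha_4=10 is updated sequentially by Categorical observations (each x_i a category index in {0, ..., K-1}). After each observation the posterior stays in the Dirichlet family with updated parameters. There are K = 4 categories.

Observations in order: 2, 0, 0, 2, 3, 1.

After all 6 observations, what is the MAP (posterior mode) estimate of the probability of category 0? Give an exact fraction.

26/83

obs 1: x=2 → posterior Dirichlet(11/2, 2, 9/4, 10)
obs 2: x=0 → posterior Dirichlet(13/2, 2, 9/4, 10)
obs 3: x=0 → posterior Dirichlet(15/2, 2, 9/4, 10)
obs 4: x=2 → posterior Dirichlet(15/2, 2, 13/4, 10)
obs 5: x=3 → posterior Dirichlet(15/2, 2, 13/4, 11)
obs 6: x=1 → posterior Dirichlet(15/2, 3, 13/4, 11)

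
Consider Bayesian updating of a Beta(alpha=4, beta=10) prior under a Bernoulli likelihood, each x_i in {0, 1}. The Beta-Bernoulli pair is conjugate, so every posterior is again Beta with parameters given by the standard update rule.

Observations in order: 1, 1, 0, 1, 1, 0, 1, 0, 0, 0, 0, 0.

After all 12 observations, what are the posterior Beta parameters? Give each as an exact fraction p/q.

alpha=9, beta=17

obs 1: x=1 → posterior Beta(5, 10)
obs 2: x=1 → posterior Beta(6, 10)
obs 3: x=0 → posterior Beta(6, 11)
obs 4: x=1 → posterior Beta(7, 11)
obs 5: x=1 → posterior Beta(8, 11)
obs 6: x=0 → posterior Beta(8, 12)
obs 7: x=1 → posterior Beta(9, 12)
obs 8: x=0 → posterior Beta(9, 13)
obs 9: x=0 → posterior Beta(9, 14)
obs 10: x=0 → posterior Beta(9, 15)
obs 11: x=0 → posterior Beta(9, 16)
obs 12: x=0 → posterior Beta(9, 17)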